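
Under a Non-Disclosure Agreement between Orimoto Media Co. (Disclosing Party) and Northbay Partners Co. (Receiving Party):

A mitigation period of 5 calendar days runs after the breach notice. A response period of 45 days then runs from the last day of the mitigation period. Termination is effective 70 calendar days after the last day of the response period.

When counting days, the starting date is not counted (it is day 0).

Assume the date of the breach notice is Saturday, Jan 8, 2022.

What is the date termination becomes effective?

May 8, 2022

Adding 5 calendar days to Jan 8, 2022 gives Jan 13, 2022, which is the last day of the mitigation period.
The last day of the response period: Jan 13, 2022 + 45 days = Feb 27, 2022.
Adding 70 calendar days to Feb 27, 2022 gives May 8, 2022, which is the date termination becomes effective.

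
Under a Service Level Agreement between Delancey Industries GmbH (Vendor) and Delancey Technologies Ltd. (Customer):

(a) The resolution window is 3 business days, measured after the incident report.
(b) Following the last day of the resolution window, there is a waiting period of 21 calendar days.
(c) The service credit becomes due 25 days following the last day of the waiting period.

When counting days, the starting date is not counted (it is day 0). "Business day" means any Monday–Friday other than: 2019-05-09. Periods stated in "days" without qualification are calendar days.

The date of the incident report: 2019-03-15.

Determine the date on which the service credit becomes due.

2019-05-05

The last day of the resolution window: 3 business days after Friday, 2019-03-15, skipping weekends — Mar 18, Mar 19, Mar 20 — lands on Wednesday, 2019-03-20.
The last day of the waiting period: 21 calendar days after 2019-03-20 is 2019-04-10.
The date on which the service credit becomes due: 2019-04-10 + 25 days = 2019-05-05.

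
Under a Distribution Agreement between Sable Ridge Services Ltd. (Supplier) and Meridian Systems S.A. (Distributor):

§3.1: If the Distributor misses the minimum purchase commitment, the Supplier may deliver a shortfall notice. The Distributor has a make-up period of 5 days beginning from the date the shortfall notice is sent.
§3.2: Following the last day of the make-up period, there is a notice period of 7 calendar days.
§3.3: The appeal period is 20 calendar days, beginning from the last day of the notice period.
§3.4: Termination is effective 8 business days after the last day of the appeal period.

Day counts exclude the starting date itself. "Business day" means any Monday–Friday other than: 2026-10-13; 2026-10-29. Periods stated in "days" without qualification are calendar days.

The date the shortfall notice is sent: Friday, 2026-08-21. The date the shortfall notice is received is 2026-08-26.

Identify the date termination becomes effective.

2026-10-02

Adding 5 calendar days to 2026-08-21 gives 2026-08-26, which is the last day of the make-up period.
Adding 7 calendar days to 2026-08-26 gives 2026-09-02, which is the last day of the notice period.
Adding 20 calendar days to 2026-09-02 gives 2026-09-22, which is the last day of the appeal period.
The date termination becomes effective: counting 8 business days from Tuesday, 2026-09-22 (Sep 23, Sep 24, Sep 25, Sep 28, Sep 29, Sep 30, Oct 1, Oct 2, skipping weekends) reaches Friday, 2026-10-02.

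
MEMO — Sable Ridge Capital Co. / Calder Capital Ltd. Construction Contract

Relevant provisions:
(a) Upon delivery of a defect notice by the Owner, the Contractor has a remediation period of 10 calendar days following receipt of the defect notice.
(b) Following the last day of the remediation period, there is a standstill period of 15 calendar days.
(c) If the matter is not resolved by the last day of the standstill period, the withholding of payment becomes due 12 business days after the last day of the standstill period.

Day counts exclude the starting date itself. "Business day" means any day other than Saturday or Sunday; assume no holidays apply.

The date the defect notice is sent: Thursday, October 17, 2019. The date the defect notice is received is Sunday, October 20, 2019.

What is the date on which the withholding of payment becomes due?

December 2, 2019

The last day of the remediation period: 10 calendar days after October 20, 2019 is October 30, 2019.
The last day of the standstill period: October 30, 2019 + 15 days = November 14, 2019.
The date on which the withholding of payment becomes due: counting 12 business days from Thursday, November 14, 2019 (Nov 15, Nov 18, Nov 19, Nov 20, …, Nov 28, Nov 29, Dec 2, skipping weekends) reaches Monday, December 2, 2019.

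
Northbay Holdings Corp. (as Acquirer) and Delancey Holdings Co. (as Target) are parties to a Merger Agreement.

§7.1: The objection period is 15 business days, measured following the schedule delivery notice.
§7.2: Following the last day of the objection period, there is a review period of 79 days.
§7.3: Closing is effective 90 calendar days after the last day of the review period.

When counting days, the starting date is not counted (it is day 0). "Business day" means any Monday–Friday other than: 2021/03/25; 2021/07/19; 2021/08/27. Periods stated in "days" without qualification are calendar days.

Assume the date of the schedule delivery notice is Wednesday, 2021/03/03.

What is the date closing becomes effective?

The last day of the objection period: 15 business days after Wednesday, 2021/03/03, skipping weekends — Mar 4, Mar 5, Mar 8, Mar 9, …, Mar 22, Mar 23, Mar 24 — lands on Wednesday, 2021/03/24.
Adding 79 calendar days to 2021/03/24 gives 2021/06/11, which is the last day of the review period.
The date closing becomes effective: 90 calendar days after 2021/06/11 is 2021/09/09.

2021/09/09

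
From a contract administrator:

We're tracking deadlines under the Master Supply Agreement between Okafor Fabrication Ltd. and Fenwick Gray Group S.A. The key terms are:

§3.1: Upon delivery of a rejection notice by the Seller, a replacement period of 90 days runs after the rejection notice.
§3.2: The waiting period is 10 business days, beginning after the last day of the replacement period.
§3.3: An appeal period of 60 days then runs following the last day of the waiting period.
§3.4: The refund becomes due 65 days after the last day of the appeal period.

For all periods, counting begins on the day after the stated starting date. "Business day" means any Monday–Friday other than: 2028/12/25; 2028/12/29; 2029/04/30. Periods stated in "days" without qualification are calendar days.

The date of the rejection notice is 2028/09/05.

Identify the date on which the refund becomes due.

2029/04/22

Adding 90 calendar days to 2028/09/05 gives 2028/12/04, which is the last day of the replacement period.
From Monday, 2028/12/04, 10 business days (Dec 5, Dec 6, Dec 7, Dec 8, Dec 11, Dec 12, Dec 13, Dec 14, Dec 15, Dec 18, skipping weekends) brings us to Monday, 2028/12/18, which is the last day of the waiting period.
Adding 60 calendar days to 2028/12/18 gives 2029/02/16, which is the last day of the appeal period.
The date on which the refund becomes due: 2029/02/16 + 65 days = 2029/04/22.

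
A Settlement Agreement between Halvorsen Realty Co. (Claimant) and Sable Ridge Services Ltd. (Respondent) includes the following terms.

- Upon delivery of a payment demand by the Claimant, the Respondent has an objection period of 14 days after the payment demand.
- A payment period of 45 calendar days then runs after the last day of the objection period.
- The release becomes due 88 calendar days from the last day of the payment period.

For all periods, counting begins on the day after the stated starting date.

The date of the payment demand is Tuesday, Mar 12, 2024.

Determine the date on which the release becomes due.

Aug 6, 2024

The last day of the objection period: 14 calendar days after Mar 12, 2024 is Mar 26, 2024.
The last day of the payment period: Mar 26, 2024 + 45 days = May 10, 2024.
The date on which the release becomes due: 88 calendar days after May 10, 2024 is Aug 6, 2024.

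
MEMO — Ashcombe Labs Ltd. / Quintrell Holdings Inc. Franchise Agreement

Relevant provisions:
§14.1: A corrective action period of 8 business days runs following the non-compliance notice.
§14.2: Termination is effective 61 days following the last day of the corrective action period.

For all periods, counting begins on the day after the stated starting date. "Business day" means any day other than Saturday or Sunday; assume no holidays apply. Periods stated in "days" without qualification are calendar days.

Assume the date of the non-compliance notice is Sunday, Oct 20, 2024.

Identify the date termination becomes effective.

From Sunday, Oct 20, 2024, 8 business days (Oct 21, Oct 22, Oct 23, Oct 24, Oct 25, Oct 28, Oct 29, Oct 30, skipping weekends) brings us to Wednesday, Oct 30, 2024, which is the last day of the corrective action period.
Adding 61 calendar days to Oct 30, 2024 gives Dec 30, 2024, which is the date termination becomes effective.

Dec 30, 2024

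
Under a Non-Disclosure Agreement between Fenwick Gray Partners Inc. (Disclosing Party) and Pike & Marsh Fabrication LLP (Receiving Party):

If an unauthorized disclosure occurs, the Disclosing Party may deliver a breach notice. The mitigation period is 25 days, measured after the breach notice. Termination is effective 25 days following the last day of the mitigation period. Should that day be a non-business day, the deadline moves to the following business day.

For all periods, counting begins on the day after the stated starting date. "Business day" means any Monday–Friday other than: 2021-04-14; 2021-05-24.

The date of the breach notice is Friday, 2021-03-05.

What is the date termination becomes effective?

2021-04-26

The last day of the mitigation period: 2021-03-05 + 25 days = 2021-03-30.
Adding 25 calendar days to 2021-03-30 gives 2021-04-24, which is the date termination becomes effective. That falls on a Saturday, so it rolls to the next business day, Monday, 2021-04-26.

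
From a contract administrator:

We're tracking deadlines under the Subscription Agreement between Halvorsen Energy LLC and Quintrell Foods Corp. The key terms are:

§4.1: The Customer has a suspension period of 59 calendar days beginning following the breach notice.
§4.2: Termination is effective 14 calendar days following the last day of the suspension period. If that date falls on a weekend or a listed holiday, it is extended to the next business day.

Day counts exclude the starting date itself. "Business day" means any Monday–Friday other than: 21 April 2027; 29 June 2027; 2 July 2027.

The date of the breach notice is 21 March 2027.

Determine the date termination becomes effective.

2 June 2027

The last day of the suspension period: 59 calendar days after 21 March 2027 is 19 May 2027.
The date termination becomes effective: 14 calendar days after 19 May 2027 is 2 June 2027. 2 June 2027 is a Wednesday and is not a listed holiday, so no roll-forward applies.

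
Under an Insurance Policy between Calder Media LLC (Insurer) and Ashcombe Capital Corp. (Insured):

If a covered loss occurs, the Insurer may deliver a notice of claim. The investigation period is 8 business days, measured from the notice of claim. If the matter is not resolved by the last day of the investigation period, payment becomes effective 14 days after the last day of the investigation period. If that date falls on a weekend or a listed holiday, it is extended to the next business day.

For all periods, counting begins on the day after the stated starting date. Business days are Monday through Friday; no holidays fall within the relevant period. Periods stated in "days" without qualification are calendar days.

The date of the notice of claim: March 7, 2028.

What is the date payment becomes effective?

March 31, 2028

From Tuesday, March 7, 2028, 8 business days (Mar 8, Mar 9, Mar 10, Mar 13, Mar 14, Mar 15, Mar 16, Mar 17, skipping weekends) brings us to Friday, March 17, 2028, which is the last day of the investigation period.
The date payment becomes effective: 14 calendar days after March 17, 2028 is March 31, 2028. March 31, 2028 is a Friday, so no roll-forward applies.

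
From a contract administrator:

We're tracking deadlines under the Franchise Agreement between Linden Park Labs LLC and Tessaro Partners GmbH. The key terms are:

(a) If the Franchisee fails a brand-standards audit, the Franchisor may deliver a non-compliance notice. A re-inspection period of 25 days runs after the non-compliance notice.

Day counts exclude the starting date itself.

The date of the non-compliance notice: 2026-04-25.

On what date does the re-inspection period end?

The last day of the re-inspection period: 25 calendar days after 2026-04-25 is 2026-05-20.

2026-05-20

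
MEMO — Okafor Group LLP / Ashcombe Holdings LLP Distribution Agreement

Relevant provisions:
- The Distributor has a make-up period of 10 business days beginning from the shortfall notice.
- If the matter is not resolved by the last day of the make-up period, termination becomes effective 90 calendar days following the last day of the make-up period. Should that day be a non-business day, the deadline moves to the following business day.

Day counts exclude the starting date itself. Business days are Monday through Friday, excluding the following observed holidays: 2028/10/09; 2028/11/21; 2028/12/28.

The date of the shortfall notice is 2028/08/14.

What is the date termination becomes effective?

2028/11/27

The last day of the make-up period: counting 10 business days from Monday, 2028/08/14 (Aug 15, Aug 16, Aug 17, Aug 18, Aug 21, Aug 22, Aug 23, Aug 24, Aug 25, Aug 28, skipping weekends) reaches Monday, 2028/08/28.
The date termination becomes effective: 2028/08/28 + 90 days = 2028/11/26. That falls on a Sunday, so it rolls to the next business day, Monday, 2028/11/27.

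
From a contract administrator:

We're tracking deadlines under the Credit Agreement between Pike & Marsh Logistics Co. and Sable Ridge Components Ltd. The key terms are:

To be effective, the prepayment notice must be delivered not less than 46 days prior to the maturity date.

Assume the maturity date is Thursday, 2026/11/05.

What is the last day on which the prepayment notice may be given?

2026/11/05 minus 46 days is 2026/09/20.

2026/09/20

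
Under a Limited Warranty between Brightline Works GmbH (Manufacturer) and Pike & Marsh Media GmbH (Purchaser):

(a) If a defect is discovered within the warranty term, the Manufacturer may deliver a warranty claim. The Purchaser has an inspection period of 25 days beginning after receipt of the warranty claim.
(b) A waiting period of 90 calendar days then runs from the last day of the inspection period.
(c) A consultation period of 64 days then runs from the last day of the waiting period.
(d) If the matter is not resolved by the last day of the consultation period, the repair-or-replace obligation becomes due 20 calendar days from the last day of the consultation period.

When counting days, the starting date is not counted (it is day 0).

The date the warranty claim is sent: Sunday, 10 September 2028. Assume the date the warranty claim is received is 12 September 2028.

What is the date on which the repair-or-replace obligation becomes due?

Adding 25 calendar days to 12 September 2028 gives 7 October 2028, which is the last day of the inspection period.
The last day of the waiting period: 90 calendar days after 7 October 2028 is 5 January 2029.
The last day of the consultation period: 64 calendar days after 5 January 2029 is 10 March 2029.
The date on which the repair-or-replace obligation becomes due: 20 calendar days after 10 March 2029 is 30 March 2029.

30 March 2029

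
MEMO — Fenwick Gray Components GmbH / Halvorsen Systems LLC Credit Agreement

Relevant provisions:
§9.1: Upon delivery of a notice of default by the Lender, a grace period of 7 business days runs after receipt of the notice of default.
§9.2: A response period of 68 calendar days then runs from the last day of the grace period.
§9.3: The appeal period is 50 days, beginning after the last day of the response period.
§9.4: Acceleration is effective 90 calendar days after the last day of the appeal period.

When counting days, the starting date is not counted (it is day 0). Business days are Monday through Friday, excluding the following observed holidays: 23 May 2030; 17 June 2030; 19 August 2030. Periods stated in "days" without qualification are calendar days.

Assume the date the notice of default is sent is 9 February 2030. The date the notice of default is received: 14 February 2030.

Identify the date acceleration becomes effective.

21 September 2030

From Thursday, 14 February 2030, 7 business days (Feb 15, Feb 18, Feb 19, Feb 20, Feb 21, Feb 22, Feb 25, skipping weekends) brings us to Monday, 25 February 2030, which is the last day of the grace period.
The last day of the response period: 25 February 2030 + 68 days = 4 May 2030.
Adding 50 calendar days to 4 May 2030 gives 23 June 2030, which is the last day of the appeal period.
Adding 90 calendar days to 23 June 2030 gives 21 September 2030, which is the date acceleration becomes effective.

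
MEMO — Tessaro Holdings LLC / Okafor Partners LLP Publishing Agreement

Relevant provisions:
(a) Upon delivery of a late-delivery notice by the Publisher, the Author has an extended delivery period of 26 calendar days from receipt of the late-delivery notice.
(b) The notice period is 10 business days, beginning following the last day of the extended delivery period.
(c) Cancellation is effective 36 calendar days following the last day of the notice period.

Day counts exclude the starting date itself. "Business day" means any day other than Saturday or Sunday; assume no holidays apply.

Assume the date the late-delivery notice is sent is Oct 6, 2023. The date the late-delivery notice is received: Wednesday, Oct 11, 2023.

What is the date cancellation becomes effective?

The last day of the extended delivery period: Oct 11, 2023 + 26 days = Nov 6, 2023.
The last day of the notice period: 10 business days after Monday, Nov 6, 2023, skipping weekends — Nov 7, Nov 8, Nov 9, Nov 10, Nov 13, Nov 14, Nov 15, Nov 16, Nov 17, Nov 20 — lands on Monday, Nov 20, 2023.
The date cancellation becomes effective: 36 calendar days after Nov 20, 2023 is Dec 26, 2023.

Dec 26, 2023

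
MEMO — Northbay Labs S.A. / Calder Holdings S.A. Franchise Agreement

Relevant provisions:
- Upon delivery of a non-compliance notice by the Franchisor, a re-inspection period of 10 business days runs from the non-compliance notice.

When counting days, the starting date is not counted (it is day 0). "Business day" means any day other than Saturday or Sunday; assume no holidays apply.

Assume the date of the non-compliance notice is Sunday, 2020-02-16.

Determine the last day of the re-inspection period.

2020-02-28

The last day of the re-inspection period: 10 business days after Sunday, 2020-02-16, skipping weekends — Feb 17, Feb 18, Feb 19, Feb 20, Feb 21, Feb 24, Feb 25, Feb 26, Feb 27, Feb 28 — lands on Friday, 2020-02-28.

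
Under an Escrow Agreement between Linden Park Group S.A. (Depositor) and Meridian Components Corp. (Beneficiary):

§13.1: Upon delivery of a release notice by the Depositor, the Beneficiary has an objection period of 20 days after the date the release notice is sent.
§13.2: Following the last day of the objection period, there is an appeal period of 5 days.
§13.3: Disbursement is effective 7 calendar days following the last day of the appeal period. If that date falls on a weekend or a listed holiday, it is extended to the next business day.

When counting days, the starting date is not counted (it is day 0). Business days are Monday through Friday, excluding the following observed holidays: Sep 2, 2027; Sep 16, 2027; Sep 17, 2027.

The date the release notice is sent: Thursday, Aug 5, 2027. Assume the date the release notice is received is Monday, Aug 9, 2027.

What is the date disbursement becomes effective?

Sep 6, 2027

The last day of the objection period: 20 calendar days after Aug 5, 2027 is Aug 25, 2027.
Adding 5 calendar days to Aug 25, 2027 gives Aug 30, 2027, which is the last day of the appeal period.
Adding 7 calendar days to Aug 30, 2027 gives Sep 6, 2027, which is the date disbursement becomes effective. Sep 6, 2027 is a Monday and is not a listed holiday, so no roll-forward applies.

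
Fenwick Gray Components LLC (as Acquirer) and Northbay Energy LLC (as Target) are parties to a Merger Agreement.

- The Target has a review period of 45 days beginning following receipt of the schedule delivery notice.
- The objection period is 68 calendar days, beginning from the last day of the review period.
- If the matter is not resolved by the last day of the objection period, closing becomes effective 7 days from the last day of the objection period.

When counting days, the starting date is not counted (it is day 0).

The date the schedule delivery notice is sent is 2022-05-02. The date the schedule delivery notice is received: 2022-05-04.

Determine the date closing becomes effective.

The last day of the review period: 2022-05-04 + 45 days = 2022-06-18.
Adding 68 calendar days to 2022-06-18 gives 2022-08-25, which is the last day of the objection period.
Adding 7 calendar days to 2022-08-25 gives 2022-09-01, which is the date closing becomes effective.

2022-09-01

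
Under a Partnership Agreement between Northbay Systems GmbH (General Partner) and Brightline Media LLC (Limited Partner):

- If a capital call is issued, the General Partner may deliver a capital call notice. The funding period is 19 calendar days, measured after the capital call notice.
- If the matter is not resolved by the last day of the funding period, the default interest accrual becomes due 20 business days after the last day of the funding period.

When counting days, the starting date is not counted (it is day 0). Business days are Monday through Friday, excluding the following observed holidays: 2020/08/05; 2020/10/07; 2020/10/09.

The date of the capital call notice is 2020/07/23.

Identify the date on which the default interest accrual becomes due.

The last day of the funding period: 2020/07/23 + 19 days = 2020/08/11.
The date on which the default interest accrual becomes due: 20 business days after Tuesday, 2020/08/11, skipping weekends — Aug 12, Aug 13, Aug 14, Aug 17, …, Sep 4, Sep 7, Sep 8 — lands on Tuesday, 2020/09/08.

2020/09/08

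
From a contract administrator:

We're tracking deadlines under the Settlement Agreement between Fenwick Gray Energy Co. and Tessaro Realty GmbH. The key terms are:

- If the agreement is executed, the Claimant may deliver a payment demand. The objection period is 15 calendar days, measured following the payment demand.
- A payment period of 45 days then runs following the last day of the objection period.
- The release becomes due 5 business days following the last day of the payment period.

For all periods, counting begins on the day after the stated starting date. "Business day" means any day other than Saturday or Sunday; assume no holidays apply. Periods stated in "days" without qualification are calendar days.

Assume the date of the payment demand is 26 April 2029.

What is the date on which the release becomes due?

2 July 2029

Adding 15 calendar days to 26 April 2029 gives 11 May 2029, which is the last day of the objection period.
Adding 45 calendar days to 11 May 2029 gives 25 June 2029, which is the last day of the payment period.
The date on which the release becomes due: counting 5 business days from Monday, 25 June 2029 (Jun 26, Jun 27, Jun 28, Jun 29, Jul 2, skipping weekends) reaches Monday, 2 July 2029.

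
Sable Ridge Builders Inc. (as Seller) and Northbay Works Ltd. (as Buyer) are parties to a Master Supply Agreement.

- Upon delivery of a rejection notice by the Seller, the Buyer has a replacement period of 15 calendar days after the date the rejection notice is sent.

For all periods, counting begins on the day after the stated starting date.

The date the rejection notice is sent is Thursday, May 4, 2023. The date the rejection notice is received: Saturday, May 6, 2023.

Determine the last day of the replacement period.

May 19, 2023

The last day of the replacement period: May 4, 2023 + 15 days = May 19, 2023.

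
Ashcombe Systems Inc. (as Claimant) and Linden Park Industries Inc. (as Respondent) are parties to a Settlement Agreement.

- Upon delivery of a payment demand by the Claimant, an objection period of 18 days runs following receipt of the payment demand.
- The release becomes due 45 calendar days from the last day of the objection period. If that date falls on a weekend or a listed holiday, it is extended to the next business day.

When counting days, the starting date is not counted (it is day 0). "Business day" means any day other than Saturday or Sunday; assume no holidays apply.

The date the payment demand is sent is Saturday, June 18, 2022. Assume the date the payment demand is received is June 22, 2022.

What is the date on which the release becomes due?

Adding 18 calendar days to June 22, 2022 gives July 10, 2022, which is the last day of the objection period.
The date on which the release becomes due: 45 calendar days after July 10, 2022 is August 24, 2022. August 24, 2022 is a Wednesday, so no roll-forward applies.

August 24, 2022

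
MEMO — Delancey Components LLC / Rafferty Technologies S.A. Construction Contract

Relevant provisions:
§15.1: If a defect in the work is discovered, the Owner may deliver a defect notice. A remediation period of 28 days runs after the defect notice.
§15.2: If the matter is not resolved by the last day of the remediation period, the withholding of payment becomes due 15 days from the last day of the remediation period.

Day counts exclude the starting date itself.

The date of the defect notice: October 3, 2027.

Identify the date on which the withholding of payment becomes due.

The last day of the remediation period: October 3, 2027 + 28 days = October 31, 2027.
The date on which the withholding of payment becomes due: October 31, 2027 + 15 days = November 15, 2027.

November 15, 2027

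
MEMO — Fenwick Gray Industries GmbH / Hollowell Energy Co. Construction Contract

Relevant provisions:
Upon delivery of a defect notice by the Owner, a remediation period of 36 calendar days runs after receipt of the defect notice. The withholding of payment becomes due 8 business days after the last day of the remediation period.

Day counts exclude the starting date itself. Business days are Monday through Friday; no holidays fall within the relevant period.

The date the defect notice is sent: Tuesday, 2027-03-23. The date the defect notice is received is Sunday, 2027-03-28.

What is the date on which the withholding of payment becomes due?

Adding 36 calendar days to 2027-03-28 gives 2027-05-03, which is the last day of the remediation period.
The date on which the withholding of payment becomes due: counting 8 business days from Monday, 2027-05-03 (May 4, May 5, May 6, May 7, May 10, May 11, May 12, May 13, skipping weekends) reaches Thursday, 2027-05-13.

2027-05-13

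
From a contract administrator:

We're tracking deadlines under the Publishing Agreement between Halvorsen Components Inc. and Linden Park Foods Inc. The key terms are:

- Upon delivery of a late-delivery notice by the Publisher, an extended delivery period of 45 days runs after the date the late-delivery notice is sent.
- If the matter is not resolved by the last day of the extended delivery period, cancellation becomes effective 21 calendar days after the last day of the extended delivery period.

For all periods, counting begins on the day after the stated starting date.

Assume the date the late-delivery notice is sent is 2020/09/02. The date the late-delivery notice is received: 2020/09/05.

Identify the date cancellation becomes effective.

The last day of the extended delivery period: 2020/09/02 + 45 days = 2020/10/17.
The date cancellation becomes effective: 21 calendar days after 2020/10/17 is 2020/11/07.

2020/11/07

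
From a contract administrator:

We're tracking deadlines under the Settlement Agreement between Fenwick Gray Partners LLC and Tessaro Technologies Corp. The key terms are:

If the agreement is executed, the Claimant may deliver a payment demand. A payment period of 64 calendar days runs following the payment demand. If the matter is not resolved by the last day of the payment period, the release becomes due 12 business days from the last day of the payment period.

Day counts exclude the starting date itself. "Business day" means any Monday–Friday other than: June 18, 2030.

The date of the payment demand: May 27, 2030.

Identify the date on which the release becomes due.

The last day of the payment period: 64 calendar days after May 27, 2030 is July 30, 2030.
The date on which the release becomes due: counting 12 business days from Tuesday, July 30, 2030 (Jul 31, Aug 1, Aug 2, Aug 5, …, Aug 13, Aug 14, Aug 15, skipping weekends) reaches Thursday, August 15, 2030.

August 15, 2030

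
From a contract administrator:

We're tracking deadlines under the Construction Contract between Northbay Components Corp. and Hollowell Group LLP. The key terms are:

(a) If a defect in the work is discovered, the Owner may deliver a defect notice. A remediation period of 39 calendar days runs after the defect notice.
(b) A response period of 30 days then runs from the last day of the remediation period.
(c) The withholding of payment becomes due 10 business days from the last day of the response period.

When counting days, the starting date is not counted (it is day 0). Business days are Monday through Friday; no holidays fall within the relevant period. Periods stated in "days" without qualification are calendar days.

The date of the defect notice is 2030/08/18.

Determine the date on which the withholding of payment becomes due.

2030/11/08

The last day of the remediation period: 2030/08/18 + 39 days = 2030/09/26.
The last day of the response period: 30 calendar days after 2030/09/26 is 2030/10/26.
The date on which the withholding of payment becomes due: 10 business days after Saturday, 2030/10/26, skipping weekends — Oct 28, Oct 29, Oct 30, Oct 31, Nov 1, Nov 4, Nov 5, Nov 6, Nov 7, Nov 8 — lands on Friday, 2030/11/08.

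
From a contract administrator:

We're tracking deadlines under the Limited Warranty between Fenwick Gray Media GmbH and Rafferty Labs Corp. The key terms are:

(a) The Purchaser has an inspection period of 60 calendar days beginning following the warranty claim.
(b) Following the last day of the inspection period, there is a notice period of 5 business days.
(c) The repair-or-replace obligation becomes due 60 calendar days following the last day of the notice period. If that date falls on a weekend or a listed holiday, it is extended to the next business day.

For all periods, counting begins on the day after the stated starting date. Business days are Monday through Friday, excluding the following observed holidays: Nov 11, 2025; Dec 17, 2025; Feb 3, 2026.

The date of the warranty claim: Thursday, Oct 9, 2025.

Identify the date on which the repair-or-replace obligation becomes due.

Feb 13, 2026

The last day of the inspection period: 60 calendar days after Oct 9, 2025 is Dec 8, 2025.
The last day of the notice period: counting 5 business days from Monday, Dec 8, 2025 (Dec 9, Dec 10, Dec 11, Dec 12, Dec 15, skipping weekends) reaches Monday, Dec 15, 2025.
Adding 60 calendar days to Dec 15, 2025 gives Feb 13, 2026, which is the date on which the repair-or-replace obligation becomes due. Feb 13, 2026 is a Friday and is not a listed holiday, so no roll-forward applies.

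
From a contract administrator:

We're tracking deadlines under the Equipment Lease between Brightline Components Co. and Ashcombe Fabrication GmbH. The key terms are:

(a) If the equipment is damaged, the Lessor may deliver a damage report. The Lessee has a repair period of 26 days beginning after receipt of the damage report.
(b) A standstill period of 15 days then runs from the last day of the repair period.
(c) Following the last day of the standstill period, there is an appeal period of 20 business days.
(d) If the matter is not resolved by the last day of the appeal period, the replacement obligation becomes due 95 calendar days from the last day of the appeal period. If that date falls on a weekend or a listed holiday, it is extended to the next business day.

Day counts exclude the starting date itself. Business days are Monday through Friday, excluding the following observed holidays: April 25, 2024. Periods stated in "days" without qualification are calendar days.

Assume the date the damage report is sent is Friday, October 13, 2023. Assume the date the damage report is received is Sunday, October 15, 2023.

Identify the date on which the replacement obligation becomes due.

The last day of the repair period: 26 calendar days after October 15, 2023 is November 10, 2023.
The last day of the standstill period: November 10, 2023 + 15 days = November 25, 2023.
The last day of the appeal period: 20 business days after Saturday, November 25, 2023, skipping weekends — Nov 27, Nov 28, Nov 29, Nov 30, …, Dec 20, Dec 21, Dec 22 — lands on Friday, December 22, 2023.
The date on which the replacement obligation becomes due: 95 calendar days after December 22, 2023 is March 26, 2024. March 26, 2024 is a Tuesday and is not a listed holiday, so no roll-forward applies.

March 26, 2024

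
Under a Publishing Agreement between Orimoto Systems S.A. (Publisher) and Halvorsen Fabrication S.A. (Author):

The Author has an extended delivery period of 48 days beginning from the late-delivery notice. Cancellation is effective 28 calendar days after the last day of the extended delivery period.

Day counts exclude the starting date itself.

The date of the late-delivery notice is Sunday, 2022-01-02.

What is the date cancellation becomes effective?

2022-03-19

The last day of the extended delivery period: 2022-01-02 + 48 days = 2022-02-19.
Adding 28 calendar days to 2022-02-19 gives 2022-03-19, which is the date cancellation becomes effective.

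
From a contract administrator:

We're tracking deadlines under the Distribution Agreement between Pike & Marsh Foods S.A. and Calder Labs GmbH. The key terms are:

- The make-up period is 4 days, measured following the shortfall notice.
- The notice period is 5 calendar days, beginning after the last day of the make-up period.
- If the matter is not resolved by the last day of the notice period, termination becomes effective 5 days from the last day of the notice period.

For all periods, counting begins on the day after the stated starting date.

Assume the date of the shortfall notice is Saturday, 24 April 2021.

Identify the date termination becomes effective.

The last day of the make-up period: 24 April 2021 + 4 days = 28 April 2021.
The last day of the notice period: 5 calendar days after 28 April 2021 is 3 May 2021.
The date termination becomes effective: 5 calendar days after 3 May 2021 is 8 May 2021.

8 May 2021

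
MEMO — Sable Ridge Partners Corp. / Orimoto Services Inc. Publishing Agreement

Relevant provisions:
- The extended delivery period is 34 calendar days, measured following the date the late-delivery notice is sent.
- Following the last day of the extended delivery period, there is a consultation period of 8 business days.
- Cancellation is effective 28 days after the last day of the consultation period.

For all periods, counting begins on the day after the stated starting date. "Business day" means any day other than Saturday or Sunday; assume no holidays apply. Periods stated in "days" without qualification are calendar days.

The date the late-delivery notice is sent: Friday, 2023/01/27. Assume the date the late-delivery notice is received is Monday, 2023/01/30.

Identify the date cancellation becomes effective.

2023/04/11

The last day of the extended delivery period: 2023/01/27 + 34 days = 2023/03/02.
The last day of the consultation period: counting 8 business days from Thursday, 2023/03/02 (Mar 3, Mar 6, Mar 7, Mar 8, Mar 9, Mar 10, Mar 13, Mar 14, skipping weekends) reaches Tuesday, 2023/03/14.
Adding 28 calendar days to 2023/03/14 gives 2023/04/11, which is the date cancellation becomes effective.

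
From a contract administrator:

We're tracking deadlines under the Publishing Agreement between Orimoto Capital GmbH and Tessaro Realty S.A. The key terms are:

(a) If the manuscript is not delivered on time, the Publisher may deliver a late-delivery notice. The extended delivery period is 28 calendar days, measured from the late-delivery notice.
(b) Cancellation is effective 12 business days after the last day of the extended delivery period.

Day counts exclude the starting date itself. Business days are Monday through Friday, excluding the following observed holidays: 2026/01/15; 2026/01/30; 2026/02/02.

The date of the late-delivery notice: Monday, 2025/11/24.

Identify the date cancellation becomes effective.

2026/01/07

The last day of the extended delivery period: 2025/11/24 + 28 days = 2025/12/22.
From Monday, 2025/12/22, 12 business days (Dec 23, Dec 24, Dec 25, Dec 26, …, Jan 5, Jan 6, Jan 7, skipping weekends) brings us to Wednesday, 2026/01/07, which is the date cancellation becomes effective.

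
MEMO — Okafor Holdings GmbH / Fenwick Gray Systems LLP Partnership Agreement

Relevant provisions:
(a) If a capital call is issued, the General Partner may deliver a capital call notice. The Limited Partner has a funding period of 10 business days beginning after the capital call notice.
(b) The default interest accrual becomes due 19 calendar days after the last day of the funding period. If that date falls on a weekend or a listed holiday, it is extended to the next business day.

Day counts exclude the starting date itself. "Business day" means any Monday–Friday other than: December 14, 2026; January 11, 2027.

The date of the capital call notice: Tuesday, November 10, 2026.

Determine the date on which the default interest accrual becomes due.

The last day of the funding period: 10 business days after Tuesday, November 10, 2026, skipping weekends — Nov 11, Nov 12, Nov 13, Nov 16, Nov 17, Nov 18, Nov 19, Nov 20, Nov 23, Nov 24 — lands on Tuesday, November 24, 2026.
Adding 19 calendar days to November 24, 2026 gives December 13, 2026, which is the date on which the default interest accrual becomes due. That falls on a Sunday, so it rolls to the next business day, Tuesday, December 15, 2026.

December 15, 2026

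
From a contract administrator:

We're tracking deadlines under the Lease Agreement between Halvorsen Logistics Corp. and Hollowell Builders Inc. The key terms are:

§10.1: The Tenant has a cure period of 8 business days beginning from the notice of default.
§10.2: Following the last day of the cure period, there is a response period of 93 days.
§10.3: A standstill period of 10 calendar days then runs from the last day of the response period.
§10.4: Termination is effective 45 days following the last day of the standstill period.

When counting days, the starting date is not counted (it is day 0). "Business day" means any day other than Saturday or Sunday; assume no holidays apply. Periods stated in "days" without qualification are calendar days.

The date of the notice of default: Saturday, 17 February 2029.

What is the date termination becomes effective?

26 July 2029

From Saturday, 17 February 2029, 8 business days (Feb 19, Feb 20, Feb 21, Feb 22, Feb 23, Feb 26, Feb 27, Feb 28, skipping weekends) brings us to Wednesday, 28 February 2029, which is the last day of the cure period.
The last day of the response period: 93 calendar days after 28 February 2029 is 1 June 2029.
The last day of the standstill period: 10 calendar days after 1 June 2029 is 11 June 2029.
Adding 45 calendar days to 11 June 2029 gives 26 July 2029, which is the date termination becomes effective.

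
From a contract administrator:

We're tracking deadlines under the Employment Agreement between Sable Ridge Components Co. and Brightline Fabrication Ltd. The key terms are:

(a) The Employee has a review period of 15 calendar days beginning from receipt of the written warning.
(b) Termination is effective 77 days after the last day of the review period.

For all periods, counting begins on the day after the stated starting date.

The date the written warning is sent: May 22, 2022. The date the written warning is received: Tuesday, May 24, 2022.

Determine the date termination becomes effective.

Aug 24, 2022

The last day of the review period: May 24, 2022 + 15 days = Jun 8, 2022.
The date termination becomes effective: 77 calendar days after Jun 8, 2022 is Aug 24, 2022.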